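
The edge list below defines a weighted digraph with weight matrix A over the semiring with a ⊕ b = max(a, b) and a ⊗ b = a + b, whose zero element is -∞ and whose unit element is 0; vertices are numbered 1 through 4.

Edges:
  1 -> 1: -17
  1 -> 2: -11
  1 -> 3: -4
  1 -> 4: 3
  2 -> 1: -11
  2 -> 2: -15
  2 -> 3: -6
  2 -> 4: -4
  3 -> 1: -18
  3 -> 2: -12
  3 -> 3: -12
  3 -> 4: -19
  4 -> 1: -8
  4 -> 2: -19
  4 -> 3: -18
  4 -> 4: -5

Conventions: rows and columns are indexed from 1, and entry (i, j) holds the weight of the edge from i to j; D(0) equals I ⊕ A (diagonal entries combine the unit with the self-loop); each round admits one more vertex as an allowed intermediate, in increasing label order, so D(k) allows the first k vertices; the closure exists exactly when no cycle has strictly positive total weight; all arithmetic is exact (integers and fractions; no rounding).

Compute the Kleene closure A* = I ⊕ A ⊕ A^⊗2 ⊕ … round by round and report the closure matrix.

D(0):
  [0, -11, -4, 3]
  [-11, 0, -6, -4]
  [-18, -12, 0, -19]
  [-8, -19, -18, 0]
D(1):
  [0, -11, -4, 3]
  [-11, 0, -6, -4]
  [-18, -12, 0, -15]
  [-8, -19, -12, 0]
D(2):
  [0, -11, -4, 3]
  [-11, 0, -6, -4]
  [-18, -12, 0, -15]
  [-8, -19, -12, 0]
D(3):
  [0, -11, -4, 3]
  [-11, 0, -6, -4]
  [-18, -12, 0, -15]
  [-8, -19, -12, 0]
D(4):
  [0, -11, -4, 3]
  [-11, 0, -6, -4]
  [-18, -12, 0, -15]
  [-8, -19, -12, 0]
Answer: A* = [[0, -11, -4, 3], [-11, 0, -6, -4], [-18, -12, 0, -15], [-8, -19, -12, 0]]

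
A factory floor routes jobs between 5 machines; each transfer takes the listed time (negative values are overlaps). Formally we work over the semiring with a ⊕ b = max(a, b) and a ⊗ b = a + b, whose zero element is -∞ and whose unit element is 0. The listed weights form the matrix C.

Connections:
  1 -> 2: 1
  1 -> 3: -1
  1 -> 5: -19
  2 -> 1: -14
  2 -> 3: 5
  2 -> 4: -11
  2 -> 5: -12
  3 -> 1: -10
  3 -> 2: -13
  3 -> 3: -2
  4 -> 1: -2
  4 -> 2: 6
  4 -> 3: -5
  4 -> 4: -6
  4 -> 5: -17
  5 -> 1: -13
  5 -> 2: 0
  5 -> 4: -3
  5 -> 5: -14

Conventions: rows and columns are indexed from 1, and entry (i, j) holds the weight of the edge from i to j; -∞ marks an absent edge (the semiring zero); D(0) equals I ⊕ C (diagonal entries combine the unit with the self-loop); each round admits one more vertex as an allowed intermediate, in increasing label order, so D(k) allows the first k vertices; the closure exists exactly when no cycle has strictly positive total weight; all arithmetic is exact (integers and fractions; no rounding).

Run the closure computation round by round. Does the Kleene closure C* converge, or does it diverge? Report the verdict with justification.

D(0):
  [0, 1, -1, -∞, -19]
  [-14, 0, 5, -11, -12]
  [-10, -13, 0, -∞, -∞]
  [-2, 6, -5, 0, -17]
  [-13, 0, -∞, -3, 0]
D(1):
  [0, 1, -1, -∞, -19]
  [-14, 0, 5, -11, -12]
  [-10, -9, 0, -∞, -29]
  [-2, 6, -3, 0, -17]
  [-13, 0, -14, -3, 0]
D(2):
  [0, 1, 6, -10, -11]
  [-14, 0, 5, -11, -12]
  [-10, -9, 0, -20, -21]
  [-2, 6, 11, 0, -6]
  [-13, 0, 5, -3, 0]
D(3):
  [0, 1, 6, -10, -11]
  [-5, 0, 5, -11, -12]
  [-10, -9, 0, -20, -21]
  [1, 6, 11, 0, -6]
  [-5, 0, 5, -3, 0]
D(4):
  [0, 1, 6, -10, -11]
  [-5, 0, 5, -11, -12]
  [-10, -9, 0, -20, -21]
  [1, 6, 11, 0, -6]
  [-2, 3, 8, -3, 0]
D(5):
  [0, 1, 6, -10, -11]
  [-5, 0, 5, -11, -12]
  [-10, -9, 0, -20, -21]
  [1, 6, 11, 0, -6]
  [-2, 3, 8, -3, 0]
Key observation: every diagonal entry stays at the unit through all rounds, so no improving cycle exists.
Answer: CONVERGES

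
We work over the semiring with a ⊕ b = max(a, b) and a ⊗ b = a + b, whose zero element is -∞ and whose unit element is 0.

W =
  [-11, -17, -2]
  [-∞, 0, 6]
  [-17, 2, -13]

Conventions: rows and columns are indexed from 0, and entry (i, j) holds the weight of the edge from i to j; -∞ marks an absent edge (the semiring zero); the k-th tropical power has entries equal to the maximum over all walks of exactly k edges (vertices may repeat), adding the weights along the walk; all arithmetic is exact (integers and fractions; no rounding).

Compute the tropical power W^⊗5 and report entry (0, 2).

W^⊗2:
  [-19, 0, -11]
  [-11, 8, 6]
  [-28, 2, 8]
W^⊗3:
  [-28, 0, 6]
  [-11, 8, 14]
  [-9, 10, 8]
W^⊗4:
  [-11, 8, 6]
  [-3, 16, 14]
  [-9, 10, 16]
W^⊗5:
  [-11, 8, 14]
  [-3, 16, 22]
  [-1, 18, 16]
Key observation: the optimum is the walk 0->2->1->2->1->2, with weight (-2) + 2 + 6 + 2 + 6 = 14.
Optimal value attained by: walk 0->2->1->2->1->2.
Answer: (W^⊗5)[0][2] = 14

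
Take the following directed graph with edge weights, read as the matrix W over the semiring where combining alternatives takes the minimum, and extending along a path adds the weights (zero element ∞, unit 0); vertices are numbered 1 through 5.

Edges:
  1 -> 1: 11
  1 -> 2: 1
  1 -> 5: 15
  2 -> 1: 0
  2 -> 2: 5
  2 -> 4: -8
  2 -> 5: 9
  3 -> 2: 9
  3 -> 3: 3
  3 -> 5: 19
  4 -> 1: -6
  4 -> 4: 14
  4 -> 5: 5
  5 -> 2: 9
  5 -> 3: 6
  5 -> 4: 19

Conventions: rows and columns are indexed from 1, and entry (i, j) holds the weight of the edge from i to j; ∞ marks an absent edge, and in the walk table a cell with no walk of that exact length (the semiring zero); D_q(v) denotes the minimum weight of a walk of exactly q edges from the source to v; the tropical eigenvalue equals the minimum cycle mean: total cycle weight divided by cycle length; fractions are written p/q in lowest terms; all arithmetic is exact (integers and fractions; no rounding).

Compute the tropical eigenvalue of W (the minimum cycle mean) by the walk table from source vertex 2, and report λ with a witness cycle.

q=0: [∞, 0, ∞, ∞, ∞]
q=1: [0, 5, ∞, -8, 9]
q=2: [-14, 1, 15, -3, -3]
q=3: [-9, -13, 3, -7, 1]
q=4: [-13, -8, 6, -21, -4]
q=5: [-27, -12, 2, -16, -16]
Optimal cycle mean attained by: cycle 1->2->4->1, total 1 + (-8) + (-6), length 3.
Answer: λ = -13/3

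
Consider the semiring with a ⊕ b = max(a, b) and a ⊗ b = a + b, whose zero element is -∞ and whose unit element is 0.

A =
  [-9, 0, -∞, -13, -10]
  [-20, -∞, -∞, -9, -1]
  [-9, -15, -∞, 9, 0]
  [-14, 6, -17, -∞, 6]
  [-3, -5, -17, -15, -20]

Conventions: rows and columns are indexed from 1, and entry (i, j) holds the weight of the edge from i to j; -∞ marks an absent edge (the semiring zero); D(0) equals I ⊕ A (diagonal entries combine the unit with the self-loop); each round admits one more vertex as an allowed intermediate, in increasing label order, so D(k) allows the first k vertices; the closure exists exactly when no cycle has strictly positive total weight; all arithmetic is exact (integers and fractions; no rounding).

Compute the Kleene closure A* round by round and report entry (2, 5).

D(0):
  [0, 0, -∞, -13, -10]
  [-20, 0, -∞, -9, -1]
  [-9, -15, 0, 9, 0]
  [-14, 6, -17, 0, 6]
  [-3, -5, -17, -15, 0]
D(1):
  [0, 0, -∞, -13, -10]
  [-20, 0, -∞, -9, -1]
  [-9, -9, 0, 9, 0]
  [-14, 6, -17, 0, 6]
  [-3, -3, -17, -15, 0]
D(2):
  [0, 0, -∞, -9, -1]
  [-20, 0, -∞, -9, -1]
  [-9, -9, 0, 9, 0]
  [-14, 6, -17, 0, 6]
  [-3, -3, -17, -12, 0]
D(3):
  [0, 0, -∞, -9, -1]
  [-20, 0, -∞, -9, -1]
  [-9, -9, 0, 9, 0]
  [-14, 6, -17, 0, 6]
  [-3, -3, -17, -8, 0]
D(4):
  [0, 0, -26, -9, -1]
  [-20, 0, -26, -9, -1]
  [-5, 15, 0, 9, 15]
  [-14, 6, -17, 0, 6]
  [-3, -2, -17, -8, 0]
D(5):
  [0, 0, -18, -9, -1]
  [-4, 0, -18, -9, -1]
  [12, 15, 0, 9, 15]
  [3, 6, -11, 0, 6]
  [-3, -2, -17, -8, 0]
Answer: A*[2][5] = -1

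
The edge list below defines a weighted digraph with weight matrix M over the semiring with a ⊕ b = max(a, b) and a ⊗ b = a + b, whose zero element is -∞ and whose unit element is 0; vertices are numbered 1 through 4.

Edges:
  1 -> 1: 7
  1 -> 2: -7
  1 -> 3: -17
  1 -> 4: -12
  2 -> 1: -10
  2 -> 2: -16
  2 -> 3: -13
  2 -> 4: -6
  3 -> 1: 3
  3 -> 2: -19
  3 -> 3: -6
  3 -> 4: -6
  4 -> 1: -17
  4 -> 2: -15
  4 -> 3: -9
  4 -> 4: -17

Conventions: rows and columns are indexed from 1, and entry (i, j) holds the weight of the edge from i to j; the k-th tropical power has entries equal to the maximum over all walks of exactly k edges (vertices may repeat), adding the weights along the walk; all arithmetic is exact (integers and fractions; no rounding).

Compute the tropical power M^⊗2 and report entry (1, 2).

M^⊗2:
  [14, 0, -10, -5]
  [-3, -17, -15, -19]
  [10, -4, -12, -9]
  [-6, -24, -15, -15]
Key observation: the optimum is the walk 1->1->2, with weight 7 + (-7) = 0.
Optimal value attained by: walk 1->1->2.
Answer: (M^⊗2)[1][2] = 0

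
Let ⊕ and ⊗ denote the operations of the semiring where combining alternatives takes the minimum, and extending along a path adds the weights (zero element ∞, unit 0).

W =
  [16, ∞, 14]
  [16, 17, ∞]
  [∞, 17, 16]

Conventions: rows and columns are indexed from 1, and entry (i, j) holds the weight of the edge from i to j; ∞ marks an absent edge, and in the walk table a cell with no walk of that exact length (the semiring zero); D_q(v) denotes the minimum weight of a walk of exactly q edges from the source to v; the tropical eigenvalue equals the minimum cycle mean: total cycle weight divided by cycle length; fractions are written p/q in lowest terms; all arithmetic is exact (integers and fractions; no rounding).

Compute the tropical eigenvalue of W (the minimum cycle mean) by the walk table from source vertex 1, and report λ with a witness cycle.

q=0: [0, ∞, ∞]
q=1: [16, ∞, 14]
q=2: [32, 31, 30]
q=3: [47, 47, 46]
Optimal cycle mean attained by: cycle 1->3->2->1, total 14 + 17 + 16, length 3.
Answer: λ = 47/3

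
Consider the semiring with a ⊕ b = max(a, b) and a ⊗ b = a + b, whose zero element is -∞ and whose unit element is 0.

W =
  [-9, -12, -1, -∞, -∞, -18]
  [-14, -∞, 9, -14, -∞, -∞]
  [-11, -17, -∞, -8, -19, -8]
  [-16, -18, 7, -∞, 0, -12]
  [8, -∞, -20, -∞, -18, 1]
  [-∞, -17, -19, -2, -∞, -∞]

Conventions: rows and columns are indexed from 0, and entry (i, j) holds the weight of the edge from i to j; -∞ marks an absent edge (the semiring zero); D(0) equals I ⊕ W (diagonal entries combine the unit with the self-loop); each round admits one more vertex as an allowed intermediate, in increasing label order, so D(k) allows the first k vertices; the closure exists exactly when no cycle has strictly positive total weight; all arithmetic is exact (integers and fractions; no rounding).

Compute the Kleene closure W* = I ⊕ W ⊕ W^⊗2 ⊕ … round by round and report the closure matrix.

D(0):
  [0, -12, -1, -∞, -∞, -18]
  [-14, 0, 9, -14, -∞, -∞]
  [-11, -17, 0, -8, -19, -8]
  [-16, -18, 7, 0, 0, -12]
  [8, -∞, -20, -∞, 0, 1]
  [-∞, -17, -19, -2, -∞, 0]
D(1):
  [0, -12, -1, -∞, -∞, -18]
  [-14, 0, 9, -14, -∞, -32]
  [-11, -17, 0, -8, -19, -8]
  [-16, -18, 7, 0, 0, -12]
  [8, -4, 7, -∞, 0, 1]
  [-∞, -17, -19, -2, -∞, 0]
D(2):
  [0, -12, -1, -26, -∞, -18]
  [-14, 0, 9, -14, -∞, -32]
  [-11, -17, 0, -8, -19, -8]
  [-16, -18, 7, 0, 0, -12]
  [8, -4, 7, -18, 0, 1]
  [-31, -17, -8, -2, -∞, 0]
D(3):
  [0, -12, -1, -9, -20, -9]
  [-2, 0, 9, 1, -10, 1]
  [-11, -17, 0, -8, -19, -8]
  [-4, -10, 7, 0, 0, -1]
  [8, -4, 7, -1, 0, 1]
  [-19, -17, -8, -2, -27, 0]
D(4):
  [0, -12, -1, -9, -9, -9]
  [-2, 0, 9, 1, 1, 1]
  [-11, -17, 0, -8, -8, -8]
  [-4, -10, 7, 0, 0, -1]
  [8, -4, 7, -1, 0, 1]
  [-6, -12, 5, -2, -2, 0]
D(5):
  [0, -12, -1, -9, -9, -8]
  [9, 0, 9, 1, 1, 2]
  [0, -12, 0, -8, -8, -7]
  [8, -4, 7, 0, 0, 1]
  [8, -4, 7, -1, 0, 1]
  [6, -6, 5, -2, -2, 0]
D(6):
  [0, -12, -1, -9, -9, -8]
  [9, 0, 9, 1, 1, 2]
  [0, -12, 0, -8, -8, -7]
  [8, -4, 7, 0, 0, 1]
  [8, -4, 7, -1, 0, 1]
  [6, -6, 5, -2, -2, 0]
Answer: W* = [[0, -12, -1, -9, -9, -8], [9, 0, 9, 1, 1, 2], [0, -12, 0, -8, -8, -7], [8, -4, 7, 0, 0, 1], [8, -4, 7, -1, 0, 1], [6, -6, 5, -2, -2, 0]]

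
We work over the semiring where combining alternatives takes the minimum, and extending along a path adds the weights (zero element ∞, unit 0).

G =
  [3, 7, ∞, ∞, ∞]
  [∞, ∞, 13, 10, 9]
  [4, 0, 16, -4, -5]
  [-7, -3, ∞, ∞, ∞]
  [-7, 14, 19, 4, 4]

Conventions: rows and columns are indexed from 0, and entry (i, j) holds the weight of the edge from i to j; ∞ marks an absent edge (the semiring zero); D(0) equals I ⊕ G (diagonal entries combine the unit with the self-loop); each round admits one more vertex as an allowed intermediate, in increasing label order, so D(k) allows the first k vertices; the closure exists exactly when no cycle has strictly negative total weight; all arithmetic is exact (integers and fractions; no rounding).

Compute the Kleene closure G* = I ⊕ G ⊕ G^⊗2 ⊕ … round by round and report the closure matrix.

D(0):
  [0, 7, ∞, ∞, ∞]
  [∞, 0, 13, 10, 9]
  [4, 0, 0, -4, -5]
  [-7, -3, ∞, 0, ∞]
  [-7, 14, 19, 4, 0]
D(1):
  [0, 7, ∞, ∞, ∞]
  [∞, 0, 13, 10, 9]
  [4, 0, 0, -4, -5]
  [-7, -3, ∞, 0, ∞]
  [-7, 0, 19, 4, 0]
D(2):
  [0, 7, 20, 17, 16]
  [∞, 0, 13, 10, 9]
  [4, 0, 0, -4, -5]
  [-7, -3, 10, 0, 6]
  [-7, 0, 13, 4, 0]
D(3):
  [0, 7, 20, 16, 15]
  [17, 0, 13, 9, 8]
  [4, 0, 0, -4, -5]
  [-7, -3, 10, 0, 5]
  [-7, 0, 13, 4, 0]
D(4):
  [0, 7, 20, 16, 15]
  [2, 0, 13, 9, 8]
  [-11, -7, 0, -4, -5]
  [-7, -3, 10, 0, 5]
  [-7, 0, 13, 4, 0]
D(5):
  [0, 7, 20, 16, 15]
  [1, 0, 13, 9, 8]
  [-12, -7, 0, -4, -5]
  [-7, -3, 10, 0, 5]
  [-7, 0, 13, 4, 0]
Answer: G* = [[0, 7, 20, 16, 15], [1, 0, 13, 9, 8], [-12, -7, 0, -4, -5], [-7, -3, 10, 0, 5], [-7, 0, 13, 4, 0]]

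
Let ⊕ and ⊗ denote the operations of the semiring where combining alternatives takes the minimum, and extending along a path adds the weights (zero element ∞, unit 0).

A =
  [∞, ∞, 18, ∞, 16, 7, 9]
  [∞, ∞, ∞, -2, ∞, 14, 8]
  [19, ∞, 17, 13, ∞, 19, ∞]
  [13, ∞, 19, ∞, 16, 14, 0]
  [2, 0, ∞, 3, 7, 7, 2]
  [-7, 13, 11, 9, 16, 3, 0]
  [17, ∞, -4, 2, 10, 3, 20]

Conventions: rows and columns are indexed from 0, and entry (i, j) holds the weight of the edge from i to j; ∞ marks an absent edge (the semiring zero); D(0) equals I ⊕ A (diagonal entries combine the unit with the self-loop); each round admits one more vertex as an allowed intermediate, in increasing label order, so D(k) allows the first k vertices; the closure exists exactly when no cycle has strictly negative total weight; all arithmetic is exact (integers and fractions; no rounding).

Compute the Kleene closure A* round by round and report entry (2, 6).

D(0):
  [0, ∞, 18, ∞, 16, 7, 9]
  [∞, 0, ∞, -2, ∞, 14, 8]
  [19, ∞, 0, 13, ∞, 19, ∞]
  [13, ∞, 19, 0, 16, 14, 0]
  [2, 0, ∞, 3, 0, 7, 2]
  [-7, 13, 11, 9, 16, 0, 0]
  [17, ∞, -4, 2, 10, 3, 0]
D(1):
  [0, ∞, 18, ∞, 16, 7, 9]
  [∞, 0, ∞, -2, ∞, 14, 8]
  [19, ∞, 0, 13, 35, 19, 28]
  [13, ∞, 19, 0, 16, 14, 0]
  [2, 0, 20, 3, 0, 7, 2]
  [-7, 13, 11, 9, 9, 0, 0]
  [17, ∞, -4, 2, 10, 3, 0]
D(2):
  [0, ∞, 18, ∞, 16, 7, 9]
  [∞, 0, ∞, -2, ∞, 14, 8]
  [19, ∞, 0, 13, 35, 19, 28]
  [13, ∞, 19, 0, 16, 14, 0]
  [2, 0, 20, -2, 0, 7, 2]
  [-7, 13, 11, 9, 9, 0, 0]
  [17, ∞, -4, 2, 10, 3, 0]
D(3):
  [0, ∞, 18, 31, 16, 7, 9]
  [∞, 0, ∞, -2, ∞, 14, 8]
  [19, ∞, 0, 13, 35, 19, 28]
  [13, ∞, 19, 0, 16, 14, 0]
  [2, 0, 20, -2, 0, 7, 2]
  [-7, 13, 11, 9, 9, 0, 0]
  [15, ∞, -4, 2, 10, 3, 0]
D(4):
  [0, ∞, 18, 31, 16, 7, 9]
  [11, 0, 17, -2, 14, 12, -2]
  [19, ∞, 0, 13, 29, 19, 13]
  [13, ∞, 19, 0, 16, 14, 0]
  [2, 0, 17, -2, 0, 7, -2]
  [-7, 13, 11, 9, 9, 0, 0]
  [15, ∞, -4, 2, 10, 3, 0]
D(5):
  [0, 16, 18, 14, 16, 7, 9]
  [11, 0, 17, -2, 14, 12, -2]
  [19, 29, 0, 13, 29, 19, 13]
  [13, 16, 19, 0, 16, 14, 0]
  [2, 0, 17, -2, 0, 7, -2]
  [-7, 9, 11, 7, 9, 0, 0]
  [12, 10, -4, 2, 10, 3, 0]
D(6):
  [0, 16, 18, 14, 16, 7, 7]
  [5, 0, 17, -2, 14, 12, -2]
  [12, 28, 0, 13, 28, 19, 13]
  [7, 16, 19, 0, 16, 14, 0]
  [0, 0, 17, -2, 0, 7, -2]
  [-7, 9, 11, 7, 9, 0, 0]
  [-4, 10, -4, 2, 10, 3, 0]
D(7):
  [0, 16, 3, 9, 16, 7, 7]
  [-6, 0, -6, -2, 8, 1, -2]
  [9, 23, 0, 13, 23, 16, 13]
  [-4, 10, -4, 0, 10, 3, 0]
  [-6, 0, -6, -2, 0, 1, -2]
  [-7, 9, -4, 2, 9, 0, 0]
  [-4, 10, -4, 2, 10, 3, 0]
Answer: A*[2][6] = 13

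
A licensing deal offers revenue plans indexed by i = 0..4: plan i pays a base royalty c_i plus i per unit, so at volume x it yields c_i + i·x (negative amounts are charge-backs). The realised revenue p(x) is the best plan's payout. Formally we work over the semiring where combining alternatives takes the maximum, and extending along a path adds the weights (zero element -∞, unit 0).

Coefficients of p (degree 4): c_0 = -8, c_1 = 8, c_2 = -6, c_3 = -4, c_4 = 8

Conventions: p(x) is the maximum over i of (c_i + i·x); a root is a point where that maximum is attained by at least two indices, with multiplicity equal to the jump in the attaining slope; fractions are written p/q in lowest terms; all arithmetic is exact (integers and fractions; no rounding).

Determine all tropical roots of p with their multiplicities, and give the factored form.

hull edge (i=0, c=-8) to (i=1, c=8): slope 16, span 1
hull edge (i=1, c=8) to (i=4, c=8): slope 0, span 3
Factored form: p(x) = 8 ⊗ (x ⊕ (-16)) ⊗ (x ⊕ 0) ⊗ (x ⊕ 0) ⊗ (x ⊕ 0)
Answer: roots = -16 (mult 1), 0 (mult 3)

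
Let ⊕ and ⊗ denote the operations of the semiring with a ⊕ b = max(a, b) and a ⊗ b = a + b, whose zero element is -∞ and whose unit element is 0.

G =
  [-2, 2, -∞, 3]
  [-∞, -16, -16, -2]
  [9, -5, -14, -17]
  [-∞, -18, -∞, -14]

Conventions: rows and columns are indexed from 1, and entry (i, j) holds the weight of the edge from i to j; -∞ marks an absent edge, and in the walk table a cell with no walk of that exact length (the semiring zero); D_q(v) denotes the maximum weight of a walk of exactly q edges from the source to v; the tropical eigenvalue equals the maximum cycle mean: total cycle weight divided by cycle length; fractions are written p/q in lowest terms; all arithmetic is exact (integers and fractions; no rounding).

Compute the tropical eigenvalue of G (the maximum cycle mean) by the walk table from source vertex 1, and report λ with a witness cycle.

q=0: [0, -∞, -∞, -∞]
q=1: [-2, 2, -∞, 3]
q=2: [-4, 0, -14, 1]
q=3: [-5, -2, -16, -1]
q=4: [-7, -3, -18, -2]
Optimal cycle mean attained by: cycle 1->2->3->1, total 2 + (-16) + 9, length 3.
Answer: λ = -5/3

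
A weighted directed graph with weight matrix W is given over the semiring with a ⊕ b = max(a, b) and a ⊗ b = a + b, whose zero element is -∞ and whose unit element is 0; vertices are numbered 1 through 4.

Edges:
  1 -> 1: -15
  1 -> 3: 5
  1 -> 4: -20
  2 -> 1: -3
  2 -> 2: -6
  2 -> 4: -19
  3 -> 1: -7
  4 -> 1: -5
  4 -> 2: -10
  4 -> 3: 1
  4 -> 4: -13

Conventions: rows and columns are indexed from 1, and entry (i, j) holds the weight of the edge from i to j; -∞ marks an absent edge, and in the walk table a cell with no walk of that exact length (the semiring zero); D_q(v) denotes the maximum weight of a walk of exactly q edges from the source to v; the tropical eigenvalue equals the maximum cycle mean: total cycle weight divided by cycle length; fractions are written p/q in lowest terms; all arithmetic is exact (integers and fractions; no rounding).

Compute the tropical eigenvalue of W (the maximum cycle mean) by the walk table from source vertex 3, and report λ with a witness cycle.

q=0: [-∞, -∞, 0, -∞]
q=1: [-7, -∞, -∞, -∞]
q=2: [-22, -∞, -2, -27]
q=3: [-9, -37, -17, -40]
q=4: [-24, -43, -4, -29]
Optimal cycle mean attained by: cycle 1->3->1, total 5 + (-7), length 2.
Answer: λ = -1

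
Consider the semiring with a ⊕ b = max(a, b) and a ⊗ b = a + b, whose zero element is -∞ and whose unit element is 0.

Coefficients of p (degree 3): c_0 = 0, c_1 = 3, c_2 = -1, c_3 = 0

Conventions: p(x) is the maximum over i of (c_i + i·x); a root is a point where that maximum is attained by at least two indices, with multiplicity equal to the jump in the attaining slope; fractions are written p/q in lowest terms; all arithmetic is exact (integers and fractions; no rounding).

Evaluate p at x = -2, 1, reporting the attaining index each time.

p(-2) = max(0+0·(-2)=0, 3+1·(-2)=1, -1+2·(-2)=-5, 0+3·(-2)=-6) = 1 (attained by i=1)
p(1) = max(0+0·1=0, 3+1·1=4, -1+2·1=1, 0+3·1=3) = 4 (attained by i=1)
Answer: p(-2) = 1; p(1) = 4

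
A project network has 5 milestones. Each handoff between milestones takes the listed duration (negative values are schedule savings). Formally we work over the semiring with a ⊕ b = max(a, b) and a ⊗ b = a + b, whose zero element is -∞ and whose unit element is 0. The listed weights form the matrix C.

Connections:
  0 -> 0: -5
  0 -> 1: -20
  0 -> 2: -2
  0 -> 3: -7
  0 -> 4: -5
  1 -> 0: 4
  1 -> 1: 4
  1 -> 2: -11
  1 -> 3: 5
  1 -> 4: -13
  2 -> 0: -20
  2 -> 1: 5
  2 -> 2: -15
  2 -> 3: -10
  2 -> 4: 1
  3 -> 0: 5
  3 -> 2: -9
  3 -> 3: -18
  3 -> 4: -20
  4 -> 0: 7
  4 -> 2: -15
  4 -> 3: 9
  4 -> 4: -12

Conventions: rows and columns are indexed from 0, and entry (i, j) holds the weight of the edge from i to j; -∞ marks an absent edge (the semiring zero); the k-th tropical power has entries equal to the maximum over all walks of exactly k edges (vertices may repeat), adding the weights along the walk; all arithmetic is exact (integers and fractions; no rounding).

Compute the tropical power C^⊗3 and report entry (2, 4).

C^⊗2:
  [2, 3, -7, 4, -1]
  [10, 8, 2, 9, -1]
  [9, 9, -6, 10, -8]
  [0, -4, 3, -2, 0]
  [14, -10, 5, 0, 2]
C^⊗3:
  [9, 7, 0, 8, -3]
  [14, 12, 8, 13, 5]
  [15, 13, 7, 14, 4]
  [7, 8, -2, 9, 4]
  [9, 10, 12, 11, 9]
Key observation: the optimum is the walk 2->1->0->4, with weight 5 + 4 + (-5) = 4.
Optimal value attained by: walk 2->1->0->4.
Answer: (C^⊗3)[2][4] = 4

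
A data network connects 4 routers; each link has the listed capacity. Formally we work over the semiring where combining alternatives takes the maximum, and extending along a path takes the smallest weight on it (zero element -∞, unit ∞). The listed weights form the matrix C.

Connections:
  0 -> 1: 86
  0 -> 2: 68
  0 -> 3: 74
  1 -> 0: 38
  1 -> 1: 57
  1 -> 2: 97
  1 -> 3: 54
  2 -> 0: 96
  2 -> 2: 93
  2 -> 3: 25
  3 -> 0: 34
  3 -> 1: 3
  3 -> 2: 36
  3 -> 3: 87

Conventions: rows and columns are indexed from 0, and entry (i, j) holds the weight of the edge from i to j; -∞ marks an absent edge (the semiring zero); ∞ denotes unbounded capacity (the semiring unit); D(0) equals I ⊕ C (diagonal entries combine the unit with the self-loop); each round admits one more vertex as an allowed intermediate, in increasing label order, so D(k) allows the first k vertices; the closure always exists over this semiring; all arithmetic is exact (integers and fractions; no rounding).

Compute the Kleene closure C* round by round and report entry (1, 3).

D(0):
  [∞, 86, 68, 74]
  [38, ∞, 97, 54]
  [96, -∞, ∞, 25]
  [34, 3, 36, ∞]
D(1):
  [∞, 86, 68, 74]
  [38, ∞, 97, 54]
  [96, 86, ∞, 74]
  [34, 34, 36, ∞]
D(2):
  [∞, 86, 86, 74]
  [38, ∞, 97, 54]
  [96, 86, ∞, 74]
  [34, 34, 36, ∞]
D(3):
  [∞, 86, 86, 74]
  [96, ∞, 97, 74]
  [96, 86, ∞, 74]
  [36, 36, 36, ∞]
D(4):
  [∞, 86, 86, 74]
  [96, ∞, 97, 74]
  [96, 86, ∞, 74]
  [36, 36, 36, ∞]
Answer: C*[1][3] = 74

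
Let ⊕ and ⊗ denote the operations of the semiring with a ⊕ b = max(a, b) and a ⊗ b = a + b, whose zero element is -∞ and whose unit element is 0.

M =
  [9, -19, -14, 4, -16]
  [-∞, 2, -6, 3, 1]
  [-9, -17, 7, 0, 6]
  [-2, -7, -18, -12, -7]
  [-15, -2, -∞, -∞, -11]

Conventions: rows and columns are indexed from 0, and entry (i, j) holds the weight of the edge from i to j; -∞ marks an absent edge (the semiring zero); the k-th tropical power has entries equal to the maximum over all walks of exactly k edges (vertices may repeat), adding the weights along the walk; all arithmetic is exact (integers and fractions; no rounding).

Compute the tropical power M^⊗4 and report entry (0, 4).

M^⊗2:
  [18, -3, -5, 13, -3]
  [1, 4, 1, 5, 3]
  [0, 4, 14, 7, 13]
  [7, -5, -11, 2, -6]
  [-6, 0, -8, 1, -1]
M^⊗3:
  [27, 6, 4, 22, 6]
  [10, 6, 8, 7, 7]
  [9, 11, 21, 14, 20]
  [16, -3, -4, 11, -4]
  [3, 2, -1, 3, 1]
M^⊗4:
  [36, 15, 13, 31, 15]
  [19, 8, 15, 14, 14]
  [18, 18, 28, 21, 27]
  [25, 4, 3, 20, 4]
  [12, 4, 6, 7, 5]
Key observation: the optimum is the walk 0->0->0->3->4, with weight 9 + 9 + 4 + (-7) = 15.
Optimal value attained by: walk 0->0->0->3->4.
Answer: (M^⊗4)[0][4] = 15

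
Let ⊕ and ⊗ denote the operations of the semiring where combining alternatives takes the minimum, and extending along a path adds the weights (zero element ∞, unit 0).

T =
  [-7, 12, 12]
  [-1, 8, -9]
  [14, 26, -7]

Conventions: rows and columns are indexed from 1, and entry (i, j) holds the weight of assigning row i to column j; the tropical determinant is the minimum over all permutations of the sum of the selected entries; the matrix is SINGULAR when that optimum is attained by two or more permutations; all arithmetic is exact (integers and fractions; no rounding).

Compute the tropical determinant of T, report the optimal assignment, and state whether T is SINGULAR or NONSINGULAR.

σ = (1, 2, 3): (-7) + 8 + (-7) = -6
σ = (1, 3, 2): (-7) + (-9) + 26 = 10
σ = (2, 1, 3): 12 + (-1) + (-7) = 4
σ = (2, 3, 1): 12 + (-9) + 14 = 17
σ = (3, 1, 2): 12 + (-1) + 26 = 37
σ = (3, 2, 1): 12 + 8 + 14 = 34
Optimal value attained by: σ = (1, 2, 3).
Answer: det⊕(T) = -6; verdict: NONSINGULAR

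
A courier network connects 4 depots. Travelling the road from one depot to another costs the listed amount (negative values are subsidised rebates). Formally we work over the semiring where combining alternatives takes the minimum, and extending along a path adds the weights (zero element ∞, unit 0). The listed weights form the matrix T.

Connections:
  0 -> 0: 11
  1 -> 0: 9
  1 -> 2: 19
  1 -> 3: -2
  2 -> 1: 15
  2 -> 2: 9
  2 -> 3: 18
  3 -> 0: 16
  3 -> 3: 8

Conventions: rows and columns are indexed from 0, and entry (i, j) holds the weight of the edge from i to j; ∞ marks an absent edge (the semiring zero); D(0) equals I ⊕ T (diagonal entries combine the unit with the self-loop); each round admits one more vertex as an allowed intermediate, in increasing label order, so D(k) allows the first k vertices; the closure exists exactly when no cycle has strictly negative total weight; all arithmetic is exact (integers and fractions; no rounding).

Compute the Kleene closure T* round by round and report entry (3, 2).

D(0):
  [0, ∞, ∞, ∞]
  [9, 0, 19, -2]
  [∞, 15, 0, 18]
  [16, ∞, ∞, 0]
D(1):
  [0, ∞, ∞, ∞]
  [9, 0, 19, -2]
  [∞, 15, 0, 18]
  [16, ∞, ∞, 0]
D(2):
  [0, ∞, ∞, ∞]
  [9, 0, 19, -2]
  [24, 15, 0, 13]
  [16, ∞, ∞, 0]
D(3):
  [0, ∞, ∞, ∞]
  [9, 0, 19, -2]
  [24, 15, 0, 13]
  [16, ∞, ∞, 0]
D(4):
  [0, ∞, ∞, ∞]
  [9, 0, 19, -2]
  [24, 15, 0, 13]
  [16, ∞, ∞, 0]
Answer: T*[3][2] = ∞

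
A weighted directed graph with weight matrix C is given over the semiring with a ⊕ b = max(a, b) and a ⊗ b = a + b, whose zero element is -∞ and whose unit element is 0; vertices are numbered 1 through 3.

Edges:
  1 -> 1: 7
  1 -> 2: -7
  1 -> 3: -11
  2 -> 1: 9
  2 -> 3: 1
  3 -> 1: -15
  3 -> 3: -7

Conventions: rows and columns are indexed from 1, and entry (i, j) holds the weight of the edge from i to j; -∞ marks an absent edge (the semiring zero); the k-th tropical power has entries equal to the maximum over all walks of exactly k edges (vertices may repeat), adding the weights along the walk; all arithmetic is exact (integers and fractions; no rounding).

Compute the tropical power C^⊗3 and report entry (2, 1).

C^⊗2:
  [14, 0, -4]
  [16, 2, -2]
  [-8, -22, -14]
C^⊗3:
  [21, 7, 3]
  [23, 9, 5]
  [-1, -15, -19]
Key observation: the optimum is the walk 2->1->1->1, with weight 9 + 7 + 7 = 23.
Optimal value attained by: walk 2->1->1->1.
Answer: (C^⊗3)[2][1] = 23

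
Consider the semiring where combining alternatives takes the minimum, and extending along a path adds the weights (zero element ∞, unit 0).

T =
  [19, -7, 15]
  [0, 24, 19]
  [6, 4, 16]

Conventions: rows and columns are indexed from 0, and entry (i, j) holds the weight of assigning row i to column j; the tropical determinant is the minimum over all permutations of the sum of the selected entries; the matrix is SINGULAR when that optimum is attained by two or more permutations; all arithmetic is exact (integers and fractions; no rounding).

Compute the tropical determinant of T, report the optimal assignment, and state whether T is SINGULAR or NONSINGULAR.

σ = (0, 1, 2): 19 + 24 + 16 = 59
σ = (0, 2, 1): 19 + 19 + 4 = 42
σ = (1, 0, 2): (-7) + 0 + 16 = 9
σ = (1, 2, 0): (-7) + 19 + 6 = 18
σ = (2, 0, 1): 15 + 0 + 4 = 19
σ = (2, 1, 0): 15 + 24 + 6 = 45
Optimal value attained by: σ = (1, 0, 2).
Answer: det⊕(T) = 9; verdict: NONSINGULAR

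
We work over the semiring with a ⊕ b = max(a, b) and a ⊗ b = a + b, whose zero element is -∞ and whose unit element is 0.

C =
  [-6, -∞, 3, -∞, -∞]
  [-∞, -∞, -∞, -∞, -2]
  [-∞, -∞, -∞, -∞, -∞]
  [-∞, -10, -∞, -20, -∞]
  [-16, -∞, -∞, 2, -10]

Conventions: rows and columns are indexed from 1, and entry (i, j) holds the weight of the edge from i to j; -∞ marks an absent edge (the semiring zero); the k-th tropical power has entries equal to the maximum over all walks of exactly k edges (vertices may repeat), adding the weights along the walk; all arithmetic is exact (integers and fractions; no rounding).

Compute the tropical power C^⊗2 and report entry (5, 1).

C^⊗2:
  [-12, -∞, -3, -∞, -∞]
  [-18, -∞, -∞, 0, -12]
  [-∞, -∞, -∞, -∞, -∞]
  [-∞, -30, -∞, -40, -12]
  [-22, -8, -13, -8, -20]
Key observation: the optimum is the walk 5->1->1, with weight (-16) + (-6) = -22.
Optimal value attained by: walk 5->1->1.
Answer: (C^⊗2)[5][1] = -22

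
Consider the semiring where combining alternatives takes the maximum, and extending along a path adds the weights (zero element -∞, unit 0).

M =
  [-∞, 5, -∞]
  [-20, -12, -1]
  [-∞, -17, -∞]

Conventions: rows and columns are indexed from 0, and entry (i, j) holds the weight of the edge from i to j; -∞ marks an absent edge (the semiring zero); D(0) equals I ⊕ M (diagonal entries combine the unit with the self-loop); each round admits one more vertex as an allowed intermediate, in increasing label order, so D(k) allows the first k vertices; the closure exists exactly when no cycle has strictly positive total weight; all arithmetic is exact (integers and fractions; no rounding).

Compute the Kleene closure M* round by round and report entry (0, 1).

D(0):
  [0, 5, -∞]
  [-20, 0, -1]
  [-∞, -17, 0]
D(1):
  [0, 5, -∞]
  [-20, 0, -1]
  [-∞, -17, 0]
D(2):
  [0, 5, 4]
  [-20, 0, -1]
  [-37, -17, 0]
D(3):
  [0, 5, 4]
  [-20, 0, -1]
  [-37, -17, 0]
Answer: M*[0][1] = 5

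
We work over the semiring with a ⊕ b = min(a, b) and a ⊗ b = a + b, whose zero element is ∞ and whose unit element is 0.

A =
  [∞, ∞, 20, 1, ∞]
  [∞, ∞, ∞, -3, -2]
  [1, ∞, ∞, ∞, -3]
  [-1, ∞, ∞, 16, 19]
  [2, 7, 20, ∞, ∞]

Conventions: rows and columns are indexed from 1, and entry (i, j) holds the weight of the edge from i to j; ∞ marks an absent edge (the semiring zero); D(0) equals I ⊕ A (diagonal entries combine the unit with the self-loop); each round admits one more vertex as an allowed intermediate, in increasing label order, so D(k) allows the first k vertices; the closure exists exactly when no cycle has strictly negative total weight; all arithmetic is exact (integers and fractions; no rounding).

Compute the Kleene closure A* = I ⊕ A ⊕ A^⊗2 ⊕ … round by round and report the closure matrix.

D(0):
  [0, ∞, 20, 1, ∞]
  [∞, 0, ∞, -3, -2]
  [1, ∞, 0, ∞, -3]
  [-1, ∞, ∞, 0, 19]
  [2, 7, 20, ∞, 0]
D(1):
  [0, ∞, 20, 1, ∞]
  [∞, 0, ∞, -3, -2]
  [1, ∞, 0, 2, -3]
  [-1, ∞, 19, 0, 19]
  [2, 7, 20, 3, 0]
D(2):
  [0, ∞, 20, 1, ∞]
  [∞, 0, ∞, -3, -2]
  [1, ∞, 0, 2, -3]
  [-1, ∞, 19, 0, 19]
  [2, 7, 20, 3, 0]
D(3):
  [0, ∞, 20, 1, 17]
  [∞, 0, ∞, -3, -2]
  [1, ∞, 0, 2, -3]
  [-1, ∞, 19, 0, 16]
  [2, 7, 20, 3, 0]
D(4):
  [0, ∞, 20, 1, 17]
  [-4, 0, 16, -3, -2]
  [1, ∞, 0, 2, -3]
  [-1, ∞, 19, 0, 16]
  [2, 7, 20, 3, 0]
D(5):
  [0, 24, 20, 1, 17]
  [-4, 0, 16, -3, -2]
  [-1, 4, 0, 0, -3]
  [-1, 23, 19, 0, 16]
  [2, 7, 20, 3, 0]
Answer: A* = [[0, 24, 20, 1, 17], [-4, 0, 16, -3, -2], [-1, 4, 0, 0, -3], [-1, 23, 19, 0, 16], [2, 7, 20, 3, 0]]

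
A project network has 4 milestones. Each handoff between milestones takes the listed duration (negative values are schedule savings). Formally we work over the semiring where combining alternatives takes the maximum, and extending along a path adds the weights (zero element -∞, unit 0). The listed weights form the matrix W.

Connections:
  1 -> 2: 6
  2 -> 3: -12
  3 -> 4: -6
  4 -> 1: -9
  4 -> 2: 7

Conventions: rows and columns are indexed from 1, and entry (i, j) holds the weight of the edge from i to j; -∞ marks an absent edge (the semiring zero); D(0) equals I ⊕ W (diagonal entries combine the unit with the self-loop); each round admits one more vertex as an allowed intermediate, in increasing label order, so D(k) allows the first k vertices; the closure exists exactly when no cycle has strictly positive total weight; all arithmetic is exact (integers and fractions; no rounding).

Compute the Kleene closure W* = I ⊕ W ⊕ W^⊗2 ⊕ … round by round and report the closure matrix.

D(0):
  [0, 6, -∞, -∞]
  [-∞, 0, -12, -∞]
  [-∞, -∞, 0, -6]
  [-9, 7, -∞, 0]
D(1):
  [0, 6, -∞, -∞]
  [-∞, 0, -12, -∞]
  [-∞, -∞, 0, -6]
  [-9, 7, -∞, 0]
D(2):
  [0, 6, -6, -∞]
  [-∞, 0, -12, -∞]
  [-∞, -∞, 0, -6]
  [-9, 7, -5, 0]
D(3):
  [0, 6, -6, -12]
  [-∞, 0, -12, -18]
  [-∞, -∞, 0, -6]
  [-9, 7, -5, 0]
D(4):
  [0, 6, -6, -12]
  [-27, 0, -12, -18]
  [-15, 1, 0, -6]
  [-9, 7, -5, 0]
Answer: W* = [[0, 6, -6, -12], [-27, 0, -12, -18], [-15, 1, 0, -6], [-9, 7, -5, 0]]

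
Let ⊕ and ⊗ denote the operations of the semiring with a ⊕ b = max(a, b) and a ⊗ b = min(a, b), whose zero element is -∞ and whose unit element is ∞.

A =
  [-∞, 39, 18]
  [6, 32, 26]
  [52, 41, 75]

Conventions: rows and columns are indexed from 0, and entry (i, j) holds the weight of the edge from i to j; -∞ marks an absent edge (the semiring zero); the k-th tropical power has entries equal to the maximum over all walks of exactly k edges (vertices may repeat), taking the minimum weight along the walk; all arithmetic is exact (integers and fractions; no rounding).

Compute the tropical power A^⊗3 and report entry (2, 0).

A^⊗2:
  [18, 32, 26]
  [26, 32, 26]
  [52, 41, 75]
A^⊗3:
  [26, 32, 26]
  [26, 32, 26]
  [52, 41, 75]
Key observation: the optimum is the walk 2->2->2->0, with weight 75 min 75 min 52 = 52.
Optimal value attained by: walk 2->2->2->0.
Answer: (A^⊗3)[2][0] = 52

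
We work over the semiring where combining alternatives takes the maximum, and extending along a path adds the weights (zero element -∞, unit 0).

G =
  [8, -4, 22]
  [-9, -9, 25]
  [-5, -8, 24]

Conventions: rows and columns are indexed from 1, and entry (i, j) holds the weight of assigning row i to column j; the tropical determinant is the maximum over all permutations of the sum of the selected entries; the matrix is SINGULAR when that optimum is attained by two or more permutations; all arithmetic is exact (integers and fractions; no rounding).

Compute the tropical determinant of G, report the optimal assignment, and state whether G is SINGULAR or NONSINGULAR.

σ = (1, 2, 3): 8 + (-9) + 24 = 23
σ = (1, 3, 2): 8 + 25 + (-8) = 25
σ = (2, 1, 3): (-4) + (-9) + 24 = 11
σ = (2, 3, 1): (-4) + 25 + (-5) = 16
σ = (3, 1, 2): 22 + (-9) + (-8) = 5
σ = (3, 2, 1): 22 + (-9) + (-5) = 8
Optimal value attained by: σ = (1, 3, 2).
Answer: det⊕(G) = 25; verdict: NONSINGULAR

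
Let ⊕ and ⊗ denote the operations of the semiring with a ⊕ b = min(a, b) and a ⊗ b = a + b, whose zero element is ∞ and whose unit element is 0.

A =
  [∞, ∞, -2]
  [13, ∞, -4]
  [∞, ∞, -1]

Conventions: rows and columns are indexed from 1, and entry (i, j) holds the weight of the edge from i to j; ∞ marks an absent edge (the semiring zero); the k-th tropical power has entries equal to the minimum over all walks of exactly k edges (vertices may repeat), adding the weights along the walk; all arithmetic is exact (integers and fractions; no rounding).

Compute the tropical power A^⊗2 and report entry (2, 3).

A^⊗2:
  [∞, ∞, -3]
  [∞, ∞, -5]
  [∞, ∞, -2]
Key observation: the optimum is the walk 2->3->3, with weight (-4) + (-1) = -5.
Optimal value attained by: walk 2->3->3.
Answer: (A^⊗2)[2][3] = -5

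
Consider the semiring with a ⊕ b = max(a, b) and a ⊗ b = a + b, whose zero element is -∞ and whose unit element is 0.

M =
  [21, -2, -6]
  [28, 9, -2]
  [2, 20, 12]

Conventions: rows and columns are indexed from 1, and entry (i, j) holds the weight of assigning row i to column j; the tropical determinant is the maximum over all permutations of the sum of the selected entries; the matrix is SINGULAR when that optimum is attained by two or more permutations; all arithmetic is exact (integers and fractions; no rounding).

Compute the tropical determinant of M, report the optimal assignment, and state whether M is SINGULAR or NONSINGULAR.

σ = (1, 2, 3): 21 + 9 + 12 = 42
σ = (1, 3, 2): 21 + (-2) + 20 = 39
σ = (2, 1, 3): (-2) + 28 + 12 = 38
σ = (2, 3, 1): (-2) + (-2) + 2 = -2
σ = (3, 1, 2): (-6) + 28 + 20 = 42
σ = (3, 2, 1): (-6) + 9 + 2 = 5
Optimal value attained by: σ = (1, 2, 3).
Answer: det⊕(M) = 42; verdict: SINGULAR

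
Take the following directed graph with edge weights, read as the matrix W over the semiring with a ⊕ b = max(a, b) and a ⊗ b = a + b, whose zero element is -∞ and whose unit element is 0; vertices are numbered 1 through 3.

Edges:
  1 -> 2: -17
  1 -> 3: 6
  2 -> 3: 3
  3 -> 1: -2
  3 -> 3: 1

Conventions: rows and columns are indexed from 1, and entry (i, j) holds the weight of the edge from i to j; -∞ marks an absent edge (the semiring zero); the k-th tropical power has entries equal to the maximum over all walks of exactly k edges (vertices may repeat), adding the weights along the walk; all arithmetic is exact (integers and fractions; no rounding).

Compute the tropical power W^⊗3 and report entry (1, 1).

W^⊗2:
  [4, -∞, 7]
  [1, -∞, 4]
  [-1, -19, 4]
W^⊗3:
  [5, -13, 10]
  [2, -16, 7]
  [2, -18, 5]
Key observation: the optimum is the walk 1->3->3->1, with weight 6 + 1 + (-2) = 5.
Optimal value attained by: walk 1->3->3->1.
Answer: (W^⊗3)[1][1] = 5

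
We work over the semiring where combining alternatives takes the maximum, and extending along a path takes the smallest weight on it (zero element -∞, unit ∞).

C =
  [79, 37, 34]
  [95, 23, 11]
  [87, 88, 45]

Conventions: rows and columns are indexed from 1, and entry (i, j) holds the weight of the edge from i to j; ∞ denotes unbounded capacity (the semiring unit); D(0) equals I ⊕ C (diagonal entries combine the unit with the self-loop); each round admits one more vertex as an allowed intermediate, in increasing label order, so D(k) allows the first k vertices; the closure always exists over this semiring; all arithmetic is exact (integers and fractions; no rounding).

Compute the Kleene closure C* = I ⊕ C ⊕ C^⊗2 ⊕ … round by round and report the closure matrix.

D(0):
  [∞, 37, 34]
  [95, ∞, 11]
  [87, 88, ∞]
D(1):
  [∞, 37, 34]
  [95, ∞, 34]
  [87, 88, ∞]
D(2):
  [∞, 37, 34]
  [95, ∞, 34]
  [88, 88, ∞]
D(3):
  [∞, 37, 34]
  [95, ∞, 34]
  [88, 88, ∞]
Answer: C* = [[∞, 37, 34], [95, ∞, 34], [88, 88, ∞]]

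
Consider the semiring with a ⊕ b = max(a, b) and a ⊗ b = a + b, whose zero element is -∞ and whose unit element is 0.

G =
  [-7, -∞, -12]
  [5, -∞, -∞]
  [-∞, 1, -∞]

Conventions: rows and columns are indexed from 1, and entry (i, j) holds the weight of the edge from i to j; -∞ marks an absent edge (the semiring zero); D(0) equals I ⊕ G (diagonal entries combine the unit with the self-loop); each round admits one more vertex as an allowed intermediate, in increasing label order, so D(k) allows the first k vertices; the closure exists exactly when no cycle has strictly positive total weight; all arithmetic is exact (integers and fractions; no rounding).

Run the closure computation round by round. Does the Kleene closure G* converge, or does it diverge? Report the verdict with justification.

D(0):
  [0, -∞, -12]
  [5, 0, -∞]
  [-∞, 1, 0]
D(1):
  [0, -∞, -12]
  [5, 0, -7]
  [-∞, 1, 0]
D(2):
  [0, -∞, -12]
  [5, 0, -7]
  [6, 1, 0]
D(3):
  [0, -11, -12]
  [5, 0, -7]
  [6, 1, 0]
Key observation: every diagonal entry stays at the unit through all rounds, so no improving cycle exists.
Answer: CONVERGES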